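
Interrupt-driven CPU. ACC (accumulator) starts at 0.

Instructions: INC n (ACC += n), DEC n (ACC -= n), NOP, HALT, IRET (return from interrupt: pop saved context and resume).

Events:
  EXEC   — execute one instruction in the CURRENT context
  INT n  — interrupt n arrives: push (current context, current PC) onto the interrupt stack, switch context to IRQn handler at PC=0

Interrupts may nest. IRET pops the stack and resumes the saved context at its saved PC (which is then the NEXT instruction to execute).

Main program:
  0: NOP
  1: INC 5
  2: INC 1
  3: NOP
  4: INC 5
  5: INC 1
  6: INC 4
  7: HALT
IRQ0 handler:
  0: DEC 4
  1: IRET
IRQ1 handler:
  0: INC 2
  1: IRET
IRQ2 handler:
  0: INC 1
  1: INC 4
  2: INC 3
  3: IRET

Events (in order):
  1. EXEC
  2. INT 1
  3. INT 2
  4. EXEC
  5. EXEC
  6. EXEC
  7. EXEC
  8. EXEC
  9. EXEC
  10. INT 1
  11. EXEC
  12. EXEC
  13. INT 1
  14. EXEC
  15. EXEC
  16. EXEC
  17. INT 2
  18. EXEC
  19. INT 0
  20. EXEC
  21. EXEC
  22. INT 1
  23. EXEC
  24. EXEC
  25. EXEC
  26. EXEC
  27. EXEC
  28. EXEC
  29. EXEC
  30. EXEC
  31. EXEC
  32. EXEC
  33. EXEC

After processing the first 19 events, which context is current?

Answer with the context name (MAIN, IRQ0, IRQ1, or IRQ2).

Answer: IRQ0

Derivation:
Event 1 (EXEC): [MAIN] PC=0: NOP
Event 2 (INT 1): INT 1 arrives: push (MAIN, PC=1), enter IRQ1 at PC=0 (depth now 1)
Event 3 (INT 2): INT 2 arrives: push (IRQ1, PC=0), enter IRQ2 at PC=0 (depth now 2)
Event 4 (EXEC): [IRQ2] PC=0: INC 1 -> ACC=1
Event 5 (EXEC): [IRQ2] PC=1: INC 4 -> ACC=5
Event 6 (EXEC): [IRQ2] PC=2: INC 3 -> ACC=8
Event 7 (EXEC): [IRQ2] PC=3: IRET -> resume IRQ1 at PC=0 (depth now 1)
Event 8 (EXEC): [IRQ1] PC=0: INC 2 -> ACC=10
Event 9 (EXEC): [IRQ1] PC=1: IRET -> resume MAIN at PC=1 (depth now 0)
Event 10 (INT 1): INT 1 arrives: push (MAIN, PC=1), enter IRQ1 at PC=0 (depth now 1)
Event 11 (EXEC): [IRQ1] PC=0: INC 2 -> ACC=12
Event 12 (EXEC): [IRQ1] PC=1: IRET -> resume MAIN at PC=1 (depth now 0)
Event 13 (INT 1): INT 1 arrives: push (MAIN, PC=1), enter IRQ1 at PC=0 (depth now 1)
Event 14 (EXEC): [IRQ1] PC=0: INC 2 -> ACC=14
Event 15 (EXEC): [IRQ1] PC=1: IRET -> resume MAIN at PC=1 (depth now 0)
Event 16 (EXEC): [MAIN] PC=1: INC 5 -> ACC=19
Event 17 (INT 2): INT 2 arrives: push (MAIN, PC=2), enter IRQ2 at PC=0 (depth now 1)
Event 18 (EXEC): [IRQ2] PC=0: INC 1 -> ACC=20
Event 19 (INT 0): INT 0 arrives: push (IRQ2, PC=1), enter IRQ0 at PC=0 (depth now 2)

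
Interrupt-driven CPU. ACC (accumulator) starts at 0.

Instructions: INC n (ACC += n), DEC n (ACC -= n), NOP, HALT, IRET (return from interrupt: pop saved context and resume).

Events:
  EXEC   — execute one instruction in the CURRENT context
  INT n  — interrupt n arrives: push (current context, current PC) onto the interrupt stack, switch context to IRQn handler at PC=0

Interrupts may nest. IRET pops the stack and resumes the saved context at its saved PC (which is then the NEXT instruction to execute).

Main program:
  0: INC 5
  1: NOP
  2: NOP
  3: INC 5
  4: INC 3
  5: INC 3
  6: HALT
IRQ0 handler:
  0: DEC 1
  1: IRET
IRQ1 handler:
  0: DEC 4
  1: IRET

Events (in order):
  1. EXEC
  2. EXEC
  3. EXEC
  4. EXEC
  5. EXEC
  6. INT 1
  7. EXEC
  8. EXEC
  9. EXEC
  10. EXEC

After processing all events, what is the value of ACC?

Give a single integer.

Answer: 12

Derivation:
Event 1 (EXEC): [MAIN] PC=0: INC 5 -> ACC=5
Event 2 (EXEC): [MAIN] PC=1: NOP
Event 3 (EXEC): [MAIN] PC=2: NOP
Event 4 (EXEC): [MAIN] PC=3: INC 5 -> ACC=10
Event 5 (EXEC): [MAIN] PC=4: INC 3 -> ACC=13
Event 6 (INT 1): INT 1 arrives: push (MAIN, PC=5), enter IRQ1 at PC=0 (depth now 1)
Event 7 (EXEC): [IRQ1] PC=0: DEC 4 -> ACC=9
Event 8 (EXEC): [IRQ1] PC=1: IRET -> resume MAIN at PC=5 (depth now 0)
Event 9 (EXEC): [MAIN] PC=5: INC 3 -> ACC=12
Event 10 (EXEC): [MAIN] PC=6: HALT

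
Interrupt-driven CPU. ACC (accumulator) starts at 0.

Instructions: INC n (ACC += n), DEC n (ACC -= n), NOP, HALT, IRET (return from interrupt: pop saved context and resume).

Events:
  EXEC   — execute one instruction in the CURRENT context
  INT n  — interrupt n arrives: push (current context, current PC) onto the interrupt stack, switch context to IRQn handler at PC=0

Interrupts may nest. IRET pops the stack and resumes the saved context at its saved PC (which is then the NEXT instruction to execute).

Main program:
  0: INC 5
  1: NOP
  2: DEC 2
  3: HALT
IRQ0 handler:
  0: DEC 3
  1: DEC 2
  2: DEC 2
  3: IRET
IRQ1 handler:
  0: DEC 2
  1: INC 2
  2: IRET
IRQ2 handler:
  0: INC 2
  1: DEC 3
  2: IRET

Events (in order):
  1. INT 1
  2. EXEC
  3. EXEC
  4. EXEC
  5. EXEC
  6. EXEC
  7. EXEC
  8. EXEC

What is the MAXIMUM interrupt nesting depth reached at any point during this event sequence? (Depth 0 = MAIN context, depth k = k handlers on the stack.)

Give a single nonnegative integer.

Event 1 (INT 1): INT 1 arrives: push (MAIN, PC=0), enter IRQ1 at PC=0 (depth now 1) [depth=1]
Event 2 (EXEC): [IRQ1] PC=0: DEC 2 -> ACC=-2 [depth=1]
Event 3 (EXEC): [IRQ1] PC=1: INC 2 -> ACC=0 [depth=1]
Event 4 (EXEC): [IRQ1] PC=2: IRET -> resume MAIN at PC=0 (depth now 0) [depth=0]
Event 5 (EXEC): [MAIN] PC=0: INC 5 -> ACC=5 [depth=0]
Event 6 (EXEC): [MAIN] PC=1: NOP [depth=0]
Event 7 (EXEC): [MAIN] PC=2: DEC 2 -> ACC=3 [depth=0]
Event 8 (EXEC): [MAIN] PC=3: HALT [depth=0]
Max depth observed: 1

Answer: 1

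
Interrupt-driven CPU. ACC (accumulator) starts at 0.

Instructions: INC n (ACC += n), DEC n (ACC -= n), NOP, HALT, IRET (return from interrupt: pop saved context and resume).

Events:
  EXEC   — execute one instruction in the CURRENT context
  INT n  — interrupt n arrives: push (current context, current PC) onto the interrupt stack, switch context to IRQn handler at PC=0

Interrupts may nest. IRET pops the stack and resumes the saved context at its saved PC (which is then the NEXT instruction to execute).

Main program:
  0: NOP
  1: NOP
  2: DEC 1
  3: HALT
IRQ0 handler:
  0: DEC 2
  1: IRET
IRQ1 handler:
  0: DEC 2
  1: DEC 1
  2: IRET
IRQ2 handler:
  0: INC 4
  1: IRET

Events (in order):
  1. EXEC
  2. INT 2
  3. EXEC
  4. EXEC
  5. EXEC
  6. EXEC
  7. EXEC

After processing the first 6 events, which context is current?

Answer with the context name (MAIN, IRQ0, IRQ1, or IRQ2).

Answer: MAIN

Derivation:
Event 1 (EXEC): [MAIN] PC=0: NOP
Event 2 (INT 2): INT 2 arrives: push (MAIN, PC=1), enter IRQ2 at PC=0 (depth now 1)
Event 3 (EXEC): [IRQ2] PC=0: INC 4 -> ACC=4
Event 4 (EXEC): [IRQ2] PC=1: IRET -> resume MAIN at PC=1 (depth now 0)
Event 5 (EXEC): [MAIN] PC=1: NOP
Event 6 (EXEC): [MAIN] PC=2: DEC 1 -> ACC=3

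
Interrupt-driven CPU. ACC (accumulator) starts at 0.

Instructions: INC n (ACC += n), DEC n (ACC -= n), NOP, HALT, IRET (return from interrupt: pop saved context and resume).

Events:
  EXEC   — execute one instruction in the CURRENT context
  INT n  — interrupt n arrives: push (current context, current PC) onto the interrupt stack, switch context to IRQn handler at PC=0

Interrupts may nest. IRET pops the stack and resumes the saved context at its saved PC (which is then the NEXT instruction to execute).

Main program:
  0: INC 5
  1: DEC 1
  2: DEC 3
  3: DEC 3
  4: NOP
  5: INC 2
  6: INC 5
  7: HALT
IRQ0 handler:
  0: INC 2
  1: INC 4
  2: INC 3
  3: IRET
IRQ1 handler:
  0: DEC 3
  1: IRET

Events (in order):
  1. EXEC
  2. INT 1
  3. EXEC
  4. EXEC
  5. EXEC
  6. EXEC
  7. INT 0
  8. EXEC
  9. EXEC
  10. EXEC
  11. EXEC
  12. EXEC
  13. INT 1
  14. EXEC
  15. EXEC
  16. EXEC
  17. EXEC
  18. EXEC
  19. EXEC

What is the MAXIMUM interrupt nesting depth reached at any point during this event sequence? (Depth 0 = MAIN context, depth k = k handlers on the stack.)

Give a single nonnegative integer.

Event 1 (EXEC): [MAIN] PC=0: INC 5 -> ACC=5 [depth=0]
Event 2 (INT 1): INT 1 arrives: push (MAIN, PC=1), enter IRQ1 at PC=0 (depth now 1) [depth=1]
Event 3 (EXEC): [IRQ1] PC=0: DEC 3 -> ACC=2 [depth=1]
Event 4 (EXEC): [IRQ1] PC=1: IRET -> resume MAIN at PC=1 (depth now 0) [depth=0]
Event 5 (EXEC): [MAIN] PC=1: DEC 1 -> ACC=1 [depth=0]
Event 6 (EXEC): [MAIN] PC=2: DEC 3 -> ACC=-2 [depth=0]
Event 7 (INT 0): INT 0 arrives: push (MAIN, PC=3), enter IRQ0 at PC=0 (depth now 1) [depth=1]
Event 8 (EXEC): [IRQ0] PC=0: INC 2 -> ACC=0 [depth=1]
Event 9 (EXEC): [IRQ0] PC=1: INC 4 -> ACC=4 [depth=1]
Event 10 (EXEC): [IRQ0] PC=2: INC 3 -> ACC=7 [depth=1]
Event 11 (EXEC): [IRQ0] PC=3: IRET -> resume MAIN at PC=3 (depth now 0) [depth=0]
Event 12 (EXEC): [MAIN] PC=3: DEC 3 -> ACC=4 [depth=0]
Event 13 (INT 1): INT 1 arrives: push (MAIN, PC=4), enter IRQ1 at PC=0 (depth now 1) [depth=1]
Event 14 (EXEC): [IRQ1] PC=0: DEC 3 -> ACC=1 [depth=1]
Event 15 (EXEC): [IRQ1] PC=1: IRET -> resume MAIN at PC=4 (depth now 0) [depth=0]
Event 16 (EXEC): [MAIN] PC=4: NOP [depth=0]
Event 17 (EXEC): [MAIN] PC=5: INC 2 -> ACC=3 [depth=0]
Event 18 (EXEC): [MAIN] PC=6: INC 5 -> ACC=8 [depth=0]
Event 19 (EXEC): [MAIN] PC=7: HALT [depth=0]
Max depth observed: 1

Answer: 1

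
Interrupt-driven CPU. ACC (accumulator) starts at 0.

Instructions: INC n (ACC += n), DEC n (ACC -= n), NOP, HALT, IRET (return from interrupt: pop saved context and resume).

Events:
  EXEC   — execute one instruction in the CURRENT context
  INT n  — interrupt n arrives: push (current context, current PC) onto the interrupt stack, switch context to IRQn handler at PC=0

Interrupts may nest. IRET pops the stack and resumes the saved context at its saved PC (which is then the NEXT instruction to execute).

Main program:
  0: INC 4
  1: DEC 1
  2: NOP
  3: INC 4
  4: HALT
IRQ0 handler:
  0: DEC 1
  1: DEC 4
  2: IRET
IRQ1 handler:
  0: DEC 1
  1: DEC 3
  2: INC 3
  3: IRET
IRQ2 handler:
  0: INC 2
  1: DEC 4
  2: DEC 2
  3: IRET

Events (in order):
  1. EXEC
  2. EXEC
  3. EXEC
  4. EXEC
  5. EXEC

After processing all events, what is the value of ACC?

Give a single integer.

Event 1 (EXEC): [MAIN] PC=0: INC 4 -> ACC=4
Event 2 (EXEC): [MAIN] PC=1: DEC 1 -> ACC=3
Event 3 (EXEC): [MAIN] PC=2: NOP
Event 4 (EXEC): [MAIN] PC=3: INC 4 -> ACC=7
Event 5 (EXEC): [MAIN] PC=4: HALT

Answer: 7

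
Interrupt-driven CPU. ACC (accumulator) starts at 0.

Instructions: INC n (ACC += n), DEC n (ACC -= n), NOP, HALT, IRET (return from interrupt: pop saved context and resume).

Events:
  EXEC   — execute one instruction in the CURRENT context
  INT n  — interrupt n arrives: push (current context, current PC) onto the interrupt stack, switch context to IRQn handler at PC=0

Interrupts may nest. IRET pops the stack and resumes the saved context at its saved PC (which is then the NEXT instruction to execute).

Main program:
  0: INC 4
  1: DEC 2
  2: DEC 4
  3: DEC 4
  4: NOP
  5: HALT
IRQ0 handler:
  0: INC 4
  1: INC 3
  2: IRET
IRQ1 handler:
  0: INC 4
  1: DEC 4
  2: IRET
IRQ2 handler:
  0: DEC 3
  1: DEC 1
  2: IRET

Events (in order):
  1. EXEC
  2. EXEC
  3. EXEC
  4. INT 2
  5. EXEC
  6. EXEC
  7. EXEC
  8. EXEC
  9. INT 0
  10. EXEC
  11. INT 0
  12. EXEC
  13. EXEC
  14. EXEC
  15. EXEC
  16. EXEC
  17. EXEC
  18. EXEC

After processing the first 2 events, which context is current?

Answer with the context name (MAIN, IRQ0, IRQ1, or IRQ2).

Event 1 (EXEC): [MAIN] PC=0: INC 4 -> ACC=4
Event 2 (EXEC): [MAIN] PC=1: DEC 2 -> ACC=2

Answer: MAIN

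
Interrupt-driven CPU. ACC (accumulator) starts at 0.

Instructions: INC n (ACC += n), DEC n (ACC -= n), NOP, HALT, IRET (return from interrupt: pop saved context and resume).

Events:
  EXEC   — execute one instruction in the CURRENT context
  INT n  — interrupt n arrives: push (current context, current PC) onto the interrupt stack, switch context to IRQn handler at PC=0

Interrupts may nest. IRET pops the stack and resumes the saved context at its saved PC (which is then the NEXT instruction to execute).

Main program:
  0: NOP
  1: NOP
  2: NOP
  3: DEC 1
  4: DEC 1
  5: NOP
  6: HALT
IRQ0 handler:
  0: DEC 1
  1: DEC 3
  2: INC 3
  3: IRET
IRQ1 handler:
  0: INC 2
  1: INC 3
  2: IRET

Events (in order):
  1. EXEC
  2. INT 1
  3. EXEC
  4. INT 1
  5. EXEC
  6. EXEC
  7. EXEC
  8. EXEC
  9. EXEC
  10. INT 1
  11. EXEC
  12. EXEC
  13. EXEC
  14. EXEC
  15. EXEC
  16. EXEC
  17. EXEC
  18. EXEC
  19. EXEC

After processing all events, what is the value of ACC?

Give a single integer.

Answer: 13

Derivation:
Event 1 (EXEC): [MAIN] PC=0: NOP
Event 2 (INT 1): INT 1 arrives: push (MAIN, PC=1), enter IRQ1 at PC=0 (depth now 1)
Event 3 (EXEC): [IRQ1] PC=0: INC 2 -> ACC=2
Event 4 (INT 1): INT 1 arrives: push (IRQ1, PC=1), enter IRQ1 at PC=0 (depth now 2)
Event 5 (EXEC): [IRQ1] PC=0: INC 2 -> ACC=4
Event 6 (EXEC): [IRQ1] PC=1: INC 3 -> ACC=7
Event 7 (EXEC): [IRQ1] PC=2: IRET -> resume IRQ1 at PC=1 (depth now 1)
Event 8 (EXEC): [IRQ1] PC=1: INC 3 -> ACC=10
Event 9 (EXEC): [IRQ1] PC=2: IRET -> resume MAIN at PC=1 (depth now 0)
Event 10 (INT 1): INT 1 arrives: push (MAIN, PC=1), enter IRQ1 at PC=0 (depth now 1)
Event 11 (EXEC): [IRQ1] PC=0: INC 2 -> ACC=12
Event 12 (EXEC): [IRQ1] PC=1: INC 3 -> ACC=15
Event 13 (EXEC): [IRQ1] PC=2: IRET -> resume MAIN at PC=1 (depth now 0)
Event 14 (EXEC): [MAIN] PC=1: NOP
Event 15 (EXEC): [MAIN] PC=2: NOP
Event 16 (EXEC): [MAIN] PC=3: DEC 1 -> ACC=14
Event 17 (EXEC): [MAIN] PC=4: DEC 1 -> ACC=13
Event 18 (EXEC): [MAIN] PC=5: NOP
Event 19 (EXEC): [MAIN] PC=6: HALT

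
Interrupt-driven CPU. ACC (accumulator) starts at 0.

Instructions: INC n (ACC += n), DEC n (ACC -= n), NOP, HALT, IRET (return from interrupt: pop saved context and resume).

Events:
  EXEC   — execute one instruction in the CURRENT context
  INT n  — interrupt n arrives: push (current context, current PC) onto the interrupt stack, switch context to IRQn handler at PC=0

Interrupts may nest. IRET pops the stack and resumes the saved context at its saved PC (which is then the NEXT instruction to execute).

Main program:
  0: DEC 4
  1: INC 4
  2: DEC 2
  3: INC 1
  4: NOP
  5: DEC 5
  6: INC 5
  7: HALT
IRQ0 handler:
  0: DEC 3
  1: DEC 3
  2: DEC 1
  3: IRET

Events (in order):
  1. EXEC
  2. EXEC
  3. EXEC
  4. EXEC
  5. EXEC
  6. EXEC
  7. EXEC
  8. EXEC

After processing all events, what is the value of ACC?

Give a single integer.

Event 1 (EXEC): [MAIN] PC=0: DEC 4 -> ACC=-4
Event 2 (EXEC): [MAIN] PC=1: INC 4 -> ACC=0
Event 3 (EXEC): [MAIN] PC=2: DEC 2 -> ACC=-2
Event 4 (EXEC): [MAIN] PC=3: INC 1 -> ACC=-1
Event 5 (EXEC): [MAIN] PC=4: NOP
Event 6 (EXEC): [MAIN] PC=5: DEC 5 -> ACC=-6
Event 7 (EXEC): [MAIN] PC=6: INC 5 -> ACC=-1
Event 8 (EXEC): [MAIN] PC=7: HALT

Answer: -1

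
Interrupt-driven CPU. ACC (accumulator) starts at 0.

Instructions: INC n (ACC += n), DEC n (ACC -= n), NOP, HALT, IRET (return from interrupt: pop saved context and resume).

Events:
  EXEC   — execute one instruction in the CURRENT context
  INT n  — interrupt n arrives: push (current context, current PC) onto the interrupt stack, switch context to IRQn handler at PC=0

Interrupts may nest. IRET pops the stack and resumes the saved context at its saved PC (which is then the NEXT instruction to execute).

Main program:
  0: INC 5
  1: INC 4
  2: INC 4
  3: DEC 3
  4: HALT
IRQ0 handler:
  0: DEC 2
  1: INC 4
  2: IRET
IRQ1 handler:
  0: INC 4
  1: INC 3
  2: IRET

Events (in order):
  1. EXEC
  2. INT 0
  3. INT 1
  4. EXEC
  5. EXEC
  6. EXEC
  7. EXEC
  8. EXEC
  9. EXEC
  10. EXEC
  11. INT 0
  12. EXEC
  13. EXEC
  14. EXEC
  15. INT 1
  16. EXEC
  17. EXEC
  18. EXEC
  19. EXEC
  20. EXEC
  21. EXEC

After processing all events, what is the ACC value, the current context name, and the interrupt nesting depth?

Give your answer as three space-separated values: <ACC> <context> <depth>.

Answer: 28 MAIN 0

Derivation:
Event 1 (EXEC): [MAIN] PC=0: INC 5 -> ACC=5
Event 2 (INT 0): INT 0 arrives: push (MAIN, PC=1), enter IRQ0 at PC=0 (depth now 1)
Event 3 (INT 1): INT 1 arrives: push (IRQ0, PC=0), enter IRQ1 at PC=0 (depth now 2)
Event 4 (EXEC): [IRQ1] PC=0: INC 4 -> ACC=9
Event 5 (EXEC): [IRQ1] PC=1: INC 3 -> ACC=12
Event 6 (EXEC): [IRQ1] PC=2: IRET -> resume IRQ0 at PC=0 (depth now 1)
Event 7 (EXEC): [IRQ0] PC=0: DEC 2 -> ACC=10
Event 8 (EXEC): [IRQ0] PC=1: INC 4 -> ACC=14
Event 9 (EXEC): [IRQ0] PC=2: IRET -> resume MAIN at PC=1 (depth now 0)
Event 10 (EXEC): [MAIN] PC=1: INC 4 -> ACC=18
Event 11 (INT 0): INT 0 arrives: push (MAIN, PC=2), enter IRQ0 at PC=0 (depth now 1)
Event 12 (EXEC): [IRQ0] PC=0: DEC 2 -> ACC=16
Event 13 (EXEC): [IRQ0] PC=1: INC 4 -> ACC=20
Event 14 (EXEC): [IRQ0] PC=2: IRET -> resume MAIN at PC=2 (depth now 0)
Event 15 (INT 1): INT 1 arrives: push (MAIN, PC=2), enter IRQ1 at PC=0 (depth now 1)
Event 16 (EXEC): [IRQ1] PC=0: INC 4 -> ACC=24
Event 17 (EXEC): [IRQ1] PC=1: INC 3 -> ACC=27
Event 18 (EXEC): [IRQ1] PC=2: IRET -> resume MAIN at PC=2 (depth now 0)
Event 19 (EXEC): [MAIN] PC=2: INC 4 -> ACC=31
Event 20 (EXEC): [MAIN] PC=3: DEC 3 -> ACC=28
Event 21 (EXEC): [MAIN] PC=4: HALT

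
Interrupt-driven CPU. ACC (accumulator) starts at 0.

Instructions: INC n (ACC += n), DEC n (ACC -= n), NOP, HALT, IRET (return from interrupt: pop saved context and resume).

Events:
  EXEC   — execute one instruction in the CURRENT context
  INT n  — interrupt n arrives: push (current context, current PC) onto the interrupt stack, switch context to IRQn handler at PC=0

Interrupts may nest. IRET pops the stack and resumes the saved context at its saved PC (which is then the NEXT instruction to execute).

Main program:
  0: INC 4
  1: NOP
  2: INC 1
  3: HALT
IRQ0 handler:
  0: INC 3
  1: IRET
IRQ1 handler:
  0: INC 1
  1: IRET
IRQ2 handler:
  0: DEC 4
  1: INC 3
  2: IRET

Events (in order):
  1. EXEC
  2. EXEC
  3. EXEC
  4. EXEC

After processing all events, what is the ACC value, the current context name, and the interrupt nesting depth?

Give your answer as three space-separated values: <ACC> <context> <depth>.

Event 1 (EXEC): [MAIN] PC=0: INC 4 -> ACC=4
Event 2 (EXEC): [MAIN] PC=1: NOP
Event 3 (EXEC): [MAIN] PC=2: INC 1 -> ACC=5
Event 4 (EXEC): [MAIN] PC=3: HALT

Answer: 5 MAIN 0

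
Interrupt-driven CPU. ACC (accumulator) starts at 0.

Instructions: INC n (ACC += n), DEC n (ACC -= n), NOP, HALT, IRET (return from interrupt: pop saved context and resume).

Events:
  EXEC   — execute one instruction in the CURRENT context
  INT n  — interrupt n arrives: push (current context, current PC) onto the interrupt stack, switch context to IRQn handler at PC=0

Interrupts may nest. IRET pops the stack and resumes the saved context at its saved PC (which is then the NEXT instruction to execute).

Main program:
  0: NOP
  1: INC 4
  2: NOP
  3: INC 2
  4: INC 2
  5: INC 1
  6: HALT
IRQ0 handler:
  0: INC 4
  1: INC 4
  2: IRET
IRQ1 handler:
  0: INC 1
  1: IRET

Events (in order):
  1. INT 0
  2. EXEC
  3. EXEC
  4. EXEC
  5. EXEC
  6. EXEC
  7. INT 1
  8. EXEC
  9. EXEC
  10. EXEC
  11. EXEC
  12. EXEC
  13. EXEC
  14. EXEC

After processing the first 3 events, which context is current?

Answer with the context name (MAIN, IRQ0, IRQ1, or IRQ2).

Event 1 (INT 0): INT 0 arrives: push (MAIN, PC=0), enter IRQ0 at PC=0 (depth now 1)
Event 2 (EXEC): [IRQ0] PC=0: INC 4 -> ACC=4
Event 3 (EXEC): [IRQ0] PC=1: INC 4 -> ACC=8

Answer: IRQ0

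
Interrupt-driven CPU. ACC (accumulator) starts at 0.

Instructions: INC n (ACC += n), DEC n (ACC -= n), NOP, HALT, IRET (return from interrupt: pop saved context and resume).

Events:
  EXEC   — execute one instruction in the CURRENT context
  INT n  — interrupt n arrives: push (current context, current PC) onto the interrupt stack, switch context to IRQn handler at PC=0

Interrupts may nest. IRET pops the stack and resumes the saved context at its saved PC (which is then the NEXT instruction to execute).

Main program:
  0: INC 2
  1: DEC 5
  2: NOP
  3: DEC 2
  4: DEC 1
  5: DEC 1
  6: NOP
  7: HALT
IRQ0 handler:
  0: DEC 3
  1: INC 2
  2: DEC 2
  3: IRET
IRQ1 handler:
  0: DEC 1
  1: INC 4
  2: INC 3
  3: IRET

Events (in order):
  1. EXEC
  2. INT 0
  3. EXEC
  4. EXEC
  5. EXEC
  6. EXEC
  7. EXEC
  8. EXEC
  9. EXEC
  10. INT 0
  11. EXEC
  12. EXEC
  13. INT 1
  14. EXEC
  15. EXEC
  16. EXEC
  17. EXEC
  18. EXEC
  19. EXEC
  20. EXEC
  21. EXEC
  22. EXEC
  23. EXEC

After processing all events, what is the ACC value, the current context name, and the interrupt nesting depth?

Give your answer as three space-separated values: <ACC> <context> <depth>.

Answer: -7 MAIN 0

Derivation:
Event 1 (EXEC): [MAIN] PC=0: INC 2 -> ACC=2
Event 2 (INT 0): INT 0 arrives: push (MAIN, PC=1), enter IRQ0 at PC=0 (depth now 1)
Event 3 (EXEC): [IRQ0] PC=0: DEC 3 -> ACC=-1
Event 4 (EXEC): [IRQ0] PC=1: INC 2 -> ACC=1
Event 5 (EXEC): [IRQ0] PC=2: DEC 2 -> ACC=-1
Event 6 (EXEC): [IRQ0] PC=3: IRET -> resume MAIN at PC=1 (depth now 0)
Event 7 (EXEC): [MAIN] PC=1: DEC 5 -> ACC=-6
Event 8 (EXEC): [MAIN] PC=2: NOP
Event 9 (EXEC): [MAIN] PC=3: DEC 2 -> ACC=-8
Event 10 (INT 0): INT 0 arrives: push (MAIN, PC=4), enter IRQ0 at PC=0 (depth now 1)
Event 11 (EXEC): [IRQ0] PC=0: DEC 3 -> ACC=-11
Event 12 (EXEC): [IRQ0] PC=1: INC 2 -> ACC=-9
Event 13 (INT 1): INT 1 arrives: push (IRQ0, PC=2), enter IRQ1 at PC=0 (depth now 2)
Event 14 (EXEC): [IRQ1] PC=0: DEC 1 -> ACC=-10
Event 15 (EXEC): [IRQ1] PC=1: INC 4 -> ACC=-6
Event 16 (EXEC): [IRQ1] PC=2: INC 3 -> ACC=-3
Event 17 (EXEC): [IRQ1] PC=3: IRET -> resume IRQ0 at PC=2 (depth now 1)
Event 18 (EXEC): [IRQ0] PC=2: DEC 2 -> ACC=-5
Event 19 (EXEC): [IRQ0] PC=3: IRET -> resume MAIN at PC=4 (depth now 0)
Event 20 (EXEC): [MAIN] PC=4: DEC 1 -> ACC=-6
Event 21 (EXEC): [MAIN] PC=5: DEC 1 -> ACC=-7
Event 22 (EXEC): [MAIN] PC=6: NOP
Event 23 (EXEC): [MAIN] PC=7: HALT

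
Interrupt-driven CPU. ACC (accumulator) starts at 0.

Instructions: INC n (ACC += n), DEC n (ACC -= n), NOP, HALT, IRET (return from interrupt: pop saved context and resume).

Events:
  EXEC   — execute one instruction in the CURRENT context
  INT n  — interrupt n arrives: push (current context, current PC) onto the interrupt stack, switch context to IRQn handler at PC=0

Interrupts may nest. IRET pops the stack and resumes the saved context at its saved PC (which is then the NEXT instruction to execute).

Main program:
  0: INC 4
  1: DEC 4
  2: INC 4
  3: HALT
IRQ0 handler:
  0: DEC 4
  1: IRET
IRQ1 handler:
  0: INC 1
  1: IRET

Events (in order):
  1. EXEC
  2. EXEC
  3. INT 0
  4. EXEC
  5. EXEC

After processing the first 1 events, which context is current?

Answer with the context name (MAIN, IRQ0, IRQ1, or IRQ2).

Event 1 (EXEC): [MAIN] PC=0: INC 4 -> ACC=4

Answer: MAIN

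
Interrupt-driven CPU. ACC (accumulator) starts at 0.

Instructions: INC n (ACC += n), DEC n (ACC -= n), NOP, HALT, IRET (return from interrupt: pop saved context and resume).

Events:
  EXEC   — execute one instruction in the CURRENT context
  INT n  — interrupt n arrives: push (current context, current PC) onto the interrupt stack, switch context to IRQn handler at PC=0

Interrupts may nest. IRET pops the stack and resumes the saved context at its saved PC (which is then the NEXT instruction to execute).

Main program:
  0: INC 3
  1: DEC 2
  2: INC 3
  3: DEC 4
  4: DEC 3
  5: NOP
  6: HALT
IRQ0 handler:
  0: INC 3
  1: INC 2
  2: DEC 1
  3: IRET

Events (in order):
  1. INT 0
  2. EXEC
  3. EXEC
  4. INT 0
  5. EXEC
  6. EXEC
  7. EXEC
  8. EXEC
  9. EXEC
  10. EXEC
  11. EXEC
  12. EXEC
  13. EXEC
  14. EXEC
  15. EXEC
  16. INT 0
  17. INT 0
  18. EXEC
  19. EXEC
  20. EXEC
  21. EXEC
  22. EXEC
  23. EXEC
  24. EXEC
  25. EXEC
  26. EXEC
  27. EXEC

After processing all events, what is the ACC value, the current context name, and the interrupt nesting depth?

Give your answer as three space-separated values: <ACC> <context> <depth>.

Answer: 13 MAIN 0

Derivation:
Event 1 (INT 0): INT 0 arrives: push (MAIN, PC=0), enter IRQ0 at PC=0 (depth now 1)
Event 2 (EXEC): [IRQ0] PC=0: INC 3 -> ACC=3
Event 3 (EXEC): [IRQ0] PC=1: INC 2 -> ACC=5
Event 4 (INT 0): INT 0 arrives: push (IRQ0, PC=2), enter IRQ0 at PC=0 (depth now 2)
Event 5 (EXEC): [IRQ0] PC=0: INC 3 -> ACC=8
Event 6 (EXEC): [IRQ0] PC=1: INC 2 -> ACC=10
Event 7 (EXEC): [IRQ0] PC=2: DEC 1 -> ACC=9
Event 8 (EXEC): [IRQ0] PC=3: IRET -> resume IRQ0 at PC=2 (depth now 1)
Event 9 (EXEC): [IRQ0] PC=2: DEC 1 -> ACC=8
Event 10 (EXEC): [IRQ0] PC=3: IRET -> resume MAIN at PC=0 (depth now 0)
Event 11 (EXEC): [MAIN] PC=0: INC 3 -> ACC=11
Event 12 (EXEC): [MAIN] PC=1: DEC 2 -> ACC=9
Event 13 (EXEC): [MAIN] PC=2: INC 3 -> ACC=12
Event 14 (EXEC): [MAIN] PC=3: DEC 4 -> ACC=8
Event 15 (EXEC): [MAIN] PC=4: DEC 3 -> ACC=5
Event 16 (INT 0): INT 0 arrives: push (MAIN, PC=5), enter IRQ0 at PC=0 (depth now 1)
Event 17 (INT 0): INT 0 arrives: push (IRQ0, PC=0), enter IRQ0 at PC=0 (depth now 2)
Event 18 (EXEC): [IRQ0] PC=0: INC 3 -> ACC=8
Event 19 (EXEC): [IRQ0] PC=1: INC 2 -> ACC=10
Event 20 (EXEC): [IRQ0] PC=2: DEC 1 -> ACC=9
Event 21 (EXEC): [IRQ0] PC=3: IRET -> resume IRQ0 at PC=0 (depth now 1)
Event 22 (EXEC): [IRQ0] PC=0: INC 3 -> ACC=12
Event 23 (EXEC): [IRQ0] PC=1: INC 2 -> ACC=14
Event 24 (EXEC): [IRQ0] PC=2: DEC 1 -> ACC=13
Event 25 (EXEC): [IRQ0] PC=3: IRET -> resume MAIN at PC=5 (depth now 0)
Event 26 (EXEC): [MAIN] PC=5: NOP
Event 27 (EXEC): [MAIN] PC=6: HALT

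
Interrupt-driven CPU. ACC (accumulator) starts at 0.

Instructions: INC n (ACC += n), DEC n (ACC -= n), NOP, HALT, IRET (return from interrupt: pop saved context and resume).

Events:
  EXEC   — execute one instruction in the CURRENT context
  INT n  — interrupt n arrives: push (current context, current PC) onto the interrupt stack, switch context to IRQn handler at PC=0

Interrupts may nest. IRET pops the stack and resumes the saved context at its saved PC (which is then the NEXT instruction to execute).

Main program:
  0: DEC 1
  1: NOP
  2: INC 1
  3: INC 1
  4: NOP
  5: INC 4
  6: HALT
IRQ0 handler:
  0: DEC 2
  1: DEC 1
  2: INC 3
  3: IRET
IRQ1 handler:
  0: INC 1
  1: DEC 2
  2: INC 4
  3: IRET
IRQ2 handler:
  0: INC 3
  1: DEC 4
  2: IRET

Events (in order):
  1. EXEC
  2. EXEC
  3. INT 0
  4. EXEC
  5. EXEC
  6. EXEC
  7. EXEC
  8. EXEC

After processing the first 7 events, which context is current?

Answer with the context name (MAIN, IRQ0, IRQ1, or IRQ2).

Answer: MAIN

Derivation:
Event 1 (EXEC): [MAIN] PC=0: DEC 1 -> ACC=-1
Event 2 (EXEC): [MAIN] PC=1: NOP
Event 3 (INT 0): INT 0 arrives: push (MAIN, PC=2), enter IRQ0 at PC=0 (depth now 1)
Event 4 (EXEC): [IRQ0] PC=0: DEC 2 -> ACC=-3
Event 5 (EXEC): [IRQ0] PC=1: DEC 1 -> ACC=-4
Event 6 (EXEC): [IRQ0] PC=2: INC 3 -> ACC=-1
Event 7 (EXEC): [IRQ0] PC=3: IRET -> resume MAIN at PC=2 (depth now 0)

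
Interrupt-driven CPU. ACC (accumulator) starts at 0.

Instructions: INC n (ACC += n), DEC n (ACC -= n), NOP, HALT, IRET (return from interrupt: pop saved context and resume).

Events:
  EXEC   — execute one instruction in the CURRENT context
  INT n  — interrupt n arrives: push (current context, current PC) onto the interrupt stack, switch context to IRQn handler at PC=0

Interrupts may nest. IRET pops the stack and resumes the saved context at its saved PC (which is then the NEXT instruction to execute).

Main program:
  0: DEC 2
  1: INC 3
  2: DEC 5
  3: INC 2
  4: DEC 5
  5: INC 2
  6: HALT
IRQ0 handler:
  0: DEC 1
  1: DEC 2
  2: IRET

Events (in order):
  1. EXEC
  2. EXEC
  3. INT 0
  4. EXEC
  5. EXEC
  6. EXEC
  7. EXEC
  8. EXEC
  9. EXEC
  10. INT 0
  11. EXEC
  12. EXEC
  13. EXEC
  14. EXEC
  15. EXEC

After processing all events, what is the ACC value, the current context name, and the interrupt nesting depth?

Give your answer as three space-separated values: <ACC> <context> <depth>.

Event 1 (EXEC): [MAIN] PC=0: DEC 2 -> ACC=-2
Event 2 (EXEC): [MAIN] PC=1: INC 3 -> ACC=1
Event 3 (INT 0): INT 0 arrives: push (MAIN, PC=2), enter IRQ0 at PC=0 (depth now 1)
Event 4 (EXEC): [IRQ0] PC=0: DEC 1 -> ACC=0
Event 5 (EXEC): [IRQ0] PC=1: DEC 2 -> ACC=-2
Event 6 (EXEC): [IRQ0] PC=2: IRET -> resume MAIN at PC=2 (depth now 0)
Event 7 (EXEC): [MAIN] PC=2: DEC 5 -> ACC=-7
Event 8 (EXEC): [MAIN] PC=3: INC 2 -> ACC=-5
Event 9 (EXEC): [MAIN] PC=4: DEC 5 -> ACC=-10
Event 10 (INT 0): INT 0 arrives: push (MAIN, PC=5), enter IRQ0 at PC=0 (depth now 1)
Event 11 (EXEC): [IRQ0] PC=0: DEC 1 -> ACC=-11
Event 12 (EXEC): [IRQ0] PC=1: DEC 2 -> ACC=-13
Event 13 (EXEC): [IRQ0] PC=2: IRET -> resume MAIN at PC=5 (depth now 0)
Event 14 (EXEC): [MAIN] PC=5: INC 2 -> ACC=-11
Event 15 (EXEC): [MAIN] PC=6: HALT

Answer: -11 MAIN 0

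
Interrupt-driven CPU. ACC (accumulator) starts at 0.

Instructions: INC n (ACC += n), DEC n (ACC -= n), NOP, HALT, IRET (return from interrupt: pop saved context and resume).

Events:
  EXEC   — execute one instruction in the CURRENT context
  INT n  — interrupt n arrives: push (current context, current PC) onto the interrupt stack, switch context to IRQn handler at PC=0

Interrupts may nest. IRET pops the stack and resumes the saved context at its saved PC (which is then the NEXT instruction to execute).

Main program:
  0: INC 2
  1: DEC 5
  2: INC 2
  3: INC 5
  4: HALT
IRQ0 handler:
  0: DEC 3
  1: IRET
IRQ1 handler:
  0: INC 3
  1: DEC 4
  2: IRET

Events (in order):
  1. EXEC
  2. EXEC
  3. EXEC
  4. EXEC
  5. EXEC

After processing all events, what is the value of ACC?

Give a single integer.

Answer: 4

Derivation:
Event 1 (EXEC): [MAIN] PC=0: INC 2 -> ACC=2
Event 2 (EXEC): [MAIN] PC=1: DEC 5 -> ACC=-3
Event 3 (EXEC): [MAIN] PC=2: INC 2 -> ACC=-1
Event 4 (EXEC): [MAIN] PC=3: INC 5 -> ACC=4
Event 5 (EXEC): [MAIN] PC=4: HALT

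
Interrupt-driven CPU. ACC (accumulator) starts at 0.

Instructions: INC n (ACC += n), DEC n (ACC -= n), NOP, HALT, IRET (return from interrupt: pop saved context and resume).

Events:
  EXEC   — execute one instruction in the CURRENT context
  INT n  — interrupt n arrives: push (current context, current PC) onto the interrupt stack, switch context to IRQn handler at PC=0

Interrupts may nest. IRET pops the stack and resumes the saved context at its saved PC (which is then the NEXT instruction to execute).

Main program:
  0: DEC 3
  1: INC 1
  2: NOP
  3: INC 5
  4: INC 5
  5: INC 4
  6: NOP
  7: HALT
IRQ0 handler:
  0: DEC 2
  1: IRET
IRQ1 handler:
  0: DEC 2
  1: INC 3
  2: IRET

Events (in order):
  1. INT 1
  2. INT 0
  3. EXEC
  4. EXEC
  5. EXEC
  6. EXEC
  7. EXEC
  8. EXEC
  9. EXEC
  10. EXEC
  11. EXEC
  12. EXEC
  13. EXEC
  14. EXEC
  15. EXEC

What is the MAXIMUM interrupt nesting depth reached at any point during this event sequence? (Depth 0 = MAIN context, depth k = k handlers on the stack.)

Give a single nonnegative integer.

Event 1 (INT 1): INT 1 arrives: push (MAIN, PC=0), enter IRQ1 at PC=0 (depth now 1) [depth=1]
Event 2 (INT 0): INT 0 arrives: push (IRQ1, PC=0), enter IRQ0 at PC=0 (depth now 2) [depth=2]
Event 3 (EXEC): [IRQ0] PC=0: DEC 2 -> ACC=-2 [depth=2]
Event 4 (EXEC): [IRQ0] PC=1: IRET -> resume IRQ1 at PC=0 (depth now 1) [depth=1]
Event 5 (EXEC): [IRQ1] PC=0: DEC 2 -> ACC=-4 [depth=1]
Event 6 (EXEC): [IRQ1] PC=1: INC 3 -> ACC=-1 [depth=1]
Event 7 (EXEC): [IRQ1] PC=2: IRET -> resume MAIN at PC=0 (depth now 0) [depth=0]
Event 8 (EXEC): [MAIN] PC=0: DEC 3 -> ACC=-4 [depth=0]
Event 9 (EXEC): [MAIN] PC=1: INC 1 -> ACC=-3 [depth=0]
Event 10 (EXEC): [MAIN] PC=2: NOP [depth=0]
Event 11 (EXEC): [MAIN] PC=3: INC 5 -> ACC=2 [depth=0]
Event 12 (EXEC): [MAIN] PC=4: INC 5 -> ACC=7 [depth=0]
Event 13 (EXEC): [MAIN] PC=5: INC 4 -> ACC=11 [depth=0]
Event 14 (EXEC): [MAIN] PC=6: NOP [depth=0]
Event 15 (EXEC): [MAIN] PC=7: HALT [depth=0]
Max depth observed: 2

Answer: 2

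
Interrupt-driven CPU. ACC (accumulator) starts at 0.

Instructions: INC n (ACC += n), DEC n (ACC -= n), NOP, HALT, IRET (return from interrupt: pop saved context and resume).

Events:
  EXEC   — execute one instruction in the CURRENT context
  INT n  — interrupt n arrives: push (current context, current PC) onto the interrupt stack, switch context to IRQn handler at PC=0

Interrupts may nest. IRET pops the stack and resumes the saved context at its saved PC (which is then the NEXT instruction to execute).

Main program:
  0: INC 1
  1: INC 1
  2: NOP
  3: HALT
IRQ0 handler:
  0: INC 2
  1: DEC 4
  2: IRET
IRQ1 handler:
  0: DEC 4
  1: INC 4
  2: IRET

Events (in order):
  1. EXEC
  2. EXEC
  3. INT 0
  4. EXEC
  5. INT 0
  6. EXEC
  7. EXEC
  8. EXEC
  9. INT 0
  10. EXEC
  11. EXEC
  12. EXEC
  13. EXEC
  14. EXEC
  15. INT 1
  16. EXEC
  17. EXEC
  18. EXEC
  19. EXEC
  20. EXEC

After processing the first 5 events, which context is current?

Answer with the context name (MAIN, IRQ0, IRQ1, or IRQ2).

Answer: IRQ0

Derivation:
Event 1 (EXEC): [MAIN] PC=0: INC 1 -> ACC=1
Event 2 (EXEC): [MAIN] PC=1: INC 1 -> ACC=2
Event 3 (INT 0): INT 0 arrives: push (MAIN, PC=2), enter IRQ0 at PC=0 (depth now 1)
Event 4 (EXEC): [IRQ0] PC=0: INC 2 -> ACC=4
Event 5 (INT 0): INT 0 arrives: push (IRQ0, PC=1), enter IRQ0 at PC=0 (depth now 2)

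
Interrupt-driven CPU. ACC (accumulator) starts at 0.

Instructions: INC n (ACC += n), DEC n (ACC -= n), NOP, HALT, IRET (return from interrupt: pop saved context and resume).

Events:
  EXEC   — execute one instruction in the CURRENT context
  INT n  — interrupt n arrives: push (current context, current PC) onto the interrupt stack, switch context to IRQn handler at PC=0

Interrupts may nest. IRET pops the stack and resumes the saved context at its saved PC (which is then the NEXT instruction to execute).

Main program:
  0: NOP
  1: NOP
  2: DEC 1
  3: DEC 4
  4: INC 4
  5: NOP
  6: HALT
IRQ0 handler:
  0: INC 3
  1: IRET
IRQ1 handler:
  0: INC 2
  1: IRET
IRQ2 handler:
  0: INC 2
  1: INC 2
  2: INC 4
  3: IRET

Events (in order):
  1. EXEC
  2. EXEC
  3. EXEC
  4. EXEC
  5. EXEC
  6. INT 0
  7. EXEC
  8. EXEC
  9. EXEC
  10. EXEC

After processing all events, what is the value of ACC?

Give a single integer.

Answer: 2

Derivation:
Event 1 (EXEC): [MAIN] PC=0: NOP
Event 2 (EXEC): [MAIN] PC=1: NOP
Event 3 (EXEC): [MAIN] PC=2: DEC 1 -> ACC=-1
Event 4 (EXEC): [MAIN] PC=3: DEC 4 -> ACC=-5
Event 5 (EXEC): [MAIN] PC=4: INC 4 -> ACC=-1
Event 6 (INT 0): INT 0 arrives: push (MAIN, PC=5), enter IRQ0 at PC=0 (depth now 1)
Event 7 (EXEC): [IRQ0] PC=0: INC 3 -> ACC=2
Event 8 (EXEC): [IRQ0] PC=1: IRET -> resume MAIN at PC=5 (depth now 0)
Event 9 (EXEC): [MAIN] PC=5: NOP
Event 10 (EXEC): [MAIN] PC=6: HALT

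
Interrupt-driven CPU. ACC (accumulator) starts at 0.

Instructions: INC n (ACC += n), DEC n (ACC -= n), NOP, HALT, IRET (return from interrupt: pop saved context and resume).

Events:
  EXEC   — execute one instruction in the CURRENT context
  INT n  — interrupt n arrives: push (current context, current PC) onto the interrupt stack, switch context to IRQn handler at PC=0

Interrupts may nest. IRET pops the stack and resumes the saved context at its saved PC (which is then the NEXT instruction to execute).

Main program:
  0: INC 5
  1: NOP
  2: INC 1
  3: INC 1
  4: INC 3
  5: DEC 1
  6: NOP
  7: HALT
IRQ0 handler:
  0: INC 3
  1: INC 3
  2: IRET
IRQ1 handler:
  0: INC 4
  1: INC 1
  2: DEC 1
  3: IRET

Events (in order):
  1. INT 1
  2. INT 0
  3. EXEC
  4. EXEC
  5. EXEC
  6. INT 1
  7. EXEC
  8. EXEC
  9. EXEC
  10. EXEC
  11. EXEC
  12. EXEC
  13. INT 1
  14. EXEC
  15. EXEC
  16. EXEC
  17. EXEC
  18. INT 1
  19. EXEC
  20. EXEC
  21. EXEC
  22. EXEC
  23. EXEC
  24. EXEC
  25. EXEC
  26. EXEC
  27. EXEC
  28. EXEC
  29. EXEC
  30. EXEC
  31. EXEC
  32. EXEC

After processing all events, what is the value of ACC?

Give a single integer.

Event 1 (INT 1): INT 1 arrives: push (MAIN, PC=0), enter IRQ1 at PC=0 (depth now 1)
Event 2 (INT 0): INT 0 arrives: push (IRQ1, PC=0), enter IRQ0 at PC=0 (depth now 2)
Event 3 (EXEC): [IRQ0] PC=0: INC 3 -> ACC=3
Event 4 (EXEC): [IRQ0] PC=1: INC 3 -> ACC=6
Event 5 (EXEC): [IRQ0] PC=2: IRET -> resume IRQ1 at PC=0 (depth now 1)
Event 6 (INT 1): INT 1 arrives: push (IRQ1, PC=0), enter IRQ1 at PC=0 (depth now 2)
Event 7 (EXEC): [IRQ1] PC=0: INC 4 -> ACC=10
Event 8 (EXEC): [IRQ1] PC=1: INC 1 -> ACC=11
Event 9 (EXEC): [IRQ1] PC=2: DEC 1 -> ACC=10
Event 10 (EXEC): [IRQ1] PC=3: IRET -> resume IRQ1 at PC=0 (depth now 1)
Event 11 (EXEC): [IRQ1] PC=0: INC 4 -> ACC=14
Event 12 (EXEC): [IRQ1] PC=1: INC 1 -> ACC=15
Event 13 (INT 1): INT 1 arrives: push (IRQ1, PC=2), enter IRQ1 at PC=0 (depth now 2)
Event 14 (EXEC): [IRQ1] PC=0: INC 4 -> ACC=19
Event 15 (EXEC): [IRQ1] PC=1: INC 1 -> ACC=20
Event 16 (EXEC): [IRQ1] PC=2: DEC 1 -> ACC=19
Event 17 (EXEC): [IRQ1] PC=3: IRET -> resume IRQ1 at PC=2 (depth now 1)
Event 18 (INT 1): INT 1 arrives: push (IRQ1, PC=2), enter IRQ1 at PC=0 (depth now 2)
Event 19 (EXEC): [IRQ1] PC=0: INC 4 -> ACC=23
Event 20 (EXEC): [IRQ1] PC=1: INC 1 -> ACC=24
Event 21 (EXEC): [IRQ1] PC=2: DEC 1 -> ACC=23
Event 22 (EXEC): [IRQ1] PC=3: IRET -> resume IRQ1 at PC=2 (depth now 1)
Event 23 (EXEC): [IRQ1] PC=2: DEC 1 -> ACC=22
Event 24 (EXEC): [IRQ1] PC=3: IRET -> resume MAIN at PC=0 (depth now 0)
Event 25 (EXEC): [MAIN] PC=0: INC 5 -> ACC=27
Event 26 (EXEC): [MAIN] PC=1: NOP
Event 27 (EXEC): [MAIN] PC=2: INC 1 -> ACC=28
Event 28 (EXEC): [MAIN] PC=3: INC 1 -> ACC=29
Event 29 (EXEC): [MAIN] PC=4: INC 3 -> ACC=32
Event 30 (EXEC): [MAIN] PC=5: DEC 1 -> ACC=31
Event 31 (EXEC): [MAIN] PC=6: NOP
Event 32 (EXEC): [MAIN] PC=7: HALT

Answer: 31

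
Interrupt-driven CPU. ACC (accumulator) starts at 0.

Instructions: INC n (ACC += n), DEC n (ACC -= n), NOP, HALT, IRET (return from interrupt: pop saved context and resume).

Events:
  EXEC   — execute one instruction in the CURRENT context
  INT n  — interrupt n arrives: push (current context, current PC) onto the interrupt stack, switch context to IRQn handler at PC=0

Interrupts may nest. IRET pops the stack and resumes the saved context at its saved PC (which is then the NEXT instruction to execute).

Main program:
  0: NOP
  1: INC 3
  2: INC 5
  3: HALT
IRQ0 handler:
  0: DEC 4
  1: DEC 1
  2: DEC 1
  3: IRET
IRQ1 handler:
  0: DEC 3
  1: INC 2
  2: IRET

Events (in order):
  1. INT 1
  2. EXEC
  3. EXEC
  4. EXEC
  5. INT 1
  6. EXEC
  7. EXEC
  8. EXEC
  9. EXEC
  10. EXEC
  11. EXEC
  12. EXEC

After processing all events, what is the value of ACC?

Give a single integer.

Event 1 (INT 1): INT 1 arrives: push (MAIN, PC=0), enter IRQ1 at PC=0 (depth now 1)
Event 2 (EXEC): [IRQ1] PC=0: DEC 3 -> ACC=-3
Event 3 (EXEC): [IRQ1] PC=1: INC 2 -> ACC=-1
Event 4 (EXEC): [IRQ1] PC=2: IRET -> resume MAIN at PC=0 (depth now 0)
Event 5 (INT 1): INT 1 arrives: push (MAIN, PC=0), enter IRQ1 at PC=0 (depth now 1)
Event 6 (EXEC): [IRQ1] PC=0: DEC 3 -> ACC=-4
Event 7 (EXEC): [IRQ1] PC=1: INC 2 -> ACC=-2
Event 8 (EXEC): [IRQ1] PC=2: IRET -> resume MAIN at PC=0 (depth now 0)
Event 9 (EXEC): [MAIN] PC=0: NOP
Event 10 (EXEC): [MAIN] PC=1: INC 3 -> ACC=1
Event 11 (EXEC): [MAIN] PC=2: INC 5 -> ACC=6
Event 12 (EXEC): [MAIN] PC=3: HALT

Answer: 6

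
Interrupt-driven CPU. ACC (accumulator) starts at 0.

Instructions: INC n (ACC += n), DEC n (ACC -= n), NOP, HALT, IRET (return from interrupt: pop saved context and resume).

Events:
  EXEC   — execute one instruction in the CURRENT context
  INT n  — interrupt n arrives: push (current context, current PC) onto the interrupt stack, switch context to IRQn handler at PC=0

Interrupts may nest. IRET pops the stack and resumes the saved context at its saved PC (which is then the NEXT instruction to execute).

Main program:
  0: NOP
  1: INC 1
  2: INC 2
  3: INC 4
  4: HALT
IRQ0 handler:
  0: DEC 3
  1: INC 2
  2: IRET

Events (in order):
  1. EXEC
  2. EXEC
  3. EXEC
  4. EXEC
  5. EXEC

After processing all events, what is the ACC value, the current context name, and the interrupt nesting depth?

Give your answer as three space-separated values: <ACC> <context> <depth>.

Event 1 (EXEC): [MAIN] PC=0: NOP
Event 2 (EXEC): [MAIN] PC=1: INC 1 -> ACC=1
Event 3 (EXEC): [MAIN] PC=2: INC 2 -> ACC=3
Event 4 (EXEC): [MAIN] PC=3: INC 4 -> ACC=7
Event 5 (EXEC): [MAIN] PC=4: HALT

Answer: 7 MAIN 0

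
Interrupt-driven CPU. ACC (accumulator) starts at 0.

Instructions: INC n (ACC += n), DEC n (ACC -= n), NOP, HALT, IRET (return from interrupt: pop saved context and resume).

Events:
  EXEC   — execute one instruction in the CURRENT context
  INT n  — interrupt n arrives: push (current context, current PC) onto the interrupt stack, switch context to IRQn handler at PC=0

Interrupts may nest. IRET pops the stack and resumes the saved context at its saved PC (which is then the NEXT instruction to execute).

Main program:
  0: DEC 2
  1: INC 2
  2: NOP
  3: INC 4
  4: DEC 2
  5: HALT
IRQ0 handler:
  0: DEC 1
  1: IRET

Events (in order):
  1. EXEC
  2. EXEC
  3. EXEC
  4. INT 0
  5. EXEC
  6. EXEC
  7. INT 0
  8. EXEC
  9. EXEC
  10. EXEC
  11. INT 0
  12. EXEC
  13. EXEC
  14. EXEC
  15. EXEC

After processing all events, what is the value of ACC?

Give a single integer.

Answer: -1

Derivation:
Event 1 (EXEC): [MAIN] PC=0: DEC 2 -> ACC=-2
Event 2 (EXEC): [MAIN] PC=1: INC 2 -> ACC=0
Event 3 (EXEC): [MAIN] PC=2: NOP
Event 4 (INT 0): INT 0 arrives: push (MAIN, PC=3), enter IRQ0 at PC=0 (depth now 1)
Event 5 (EXEC): [IRQ0] PC=0: DEC 1 -> ACC=-1
Event 6 (EXEC): [IRQ0] PC=1: IRET -> resume MAIN at PC=3 (depth now 0)
Event 7 (INT 0): INT 0 arrives: push (MAIN, PC=3), enter IRQ0 at PC=0 (depth now 1)
Event 8 (EXEC): [IRQ0] PC=0: DEC 1 -> ACC=-2
Event 9 (EXEC): [IRQ0] PC=1: IRET -> resume MAIN at PC=3 (depth now 0)
Event 10 (EXEC): [MAIN] PC=3: INC 4 -> ACC=2
Event 11 (INT 0): INT 0 arrives: push (MAIN, PC=4), enter IRQ0 at PC=0 (depth now 1)
Event 12 (EXEC): [IRQ0] PC=0: DEC 1 -> ACC=1
Event 13 (EXEC): [IRQ0] PC=1: IRET -> resume MAIN at PC=4 (depth now 0)
Event 14 (EXEC): [MAIN] PC=4: DEC 2 -> ACC=-1
Event 15 (EXEC): [MAIN] PC=5: HALT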